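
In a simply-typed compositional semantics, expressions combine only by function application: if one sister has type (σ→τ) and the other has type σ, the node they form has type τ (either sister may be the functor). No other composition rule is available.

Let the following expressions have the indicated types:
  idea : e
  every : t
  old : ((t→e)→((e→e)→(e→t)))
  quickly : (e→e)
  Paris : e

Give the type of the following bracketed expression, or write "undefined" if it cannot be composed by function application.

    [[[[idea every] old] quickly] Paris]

undefined

[idea every]: e and t cannot combine by function application — type clash.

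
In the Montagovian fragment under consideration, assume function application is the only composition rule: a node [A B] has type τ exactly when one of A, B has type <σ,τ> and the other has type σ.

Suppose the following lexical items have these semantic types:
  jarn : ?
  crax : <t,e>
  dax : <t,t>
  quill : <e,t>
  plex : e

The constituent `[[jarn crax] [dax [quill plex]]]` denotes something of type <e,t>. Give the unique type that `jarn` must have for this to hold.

At [[jarn crax] [dax [quill plex]]] (required: <e,t>): [dax [quill plex]] is t, which is not a function with range <e,t>; hence [jarn crax] is the functor — type <t,<e,t>>.
At [jarn crax] (required: <t,<e,t>>): crax is <t,e>, which is not a function with range <t,<e,t>>; hence jarn is the functor — type <<t,e>,<t,<e,t>>>.

<<t,e>,<t,<e,t>>>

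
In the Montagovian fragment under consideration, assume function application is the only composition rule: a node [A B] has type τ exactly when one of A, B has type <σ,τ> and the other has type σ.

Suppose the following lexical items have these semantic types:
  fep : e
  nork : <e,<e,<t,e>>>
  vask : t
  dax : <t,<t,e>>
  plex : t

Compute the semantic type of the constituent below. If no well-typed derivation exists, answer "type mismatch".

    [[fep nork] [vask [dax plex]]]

[fep nork]: <e,<e,<t,e>>> applied to e yields <e,<t,e>>.
[dax plex]: <t,<t,e>> applied to t yields <t,e>.
[vask [dax plex]]: <t,e> applied to t yields e.
[[fep nork] [vask [dax plex]]]: <e,<t,e>> applied to e yields <t,e>.

<t,e>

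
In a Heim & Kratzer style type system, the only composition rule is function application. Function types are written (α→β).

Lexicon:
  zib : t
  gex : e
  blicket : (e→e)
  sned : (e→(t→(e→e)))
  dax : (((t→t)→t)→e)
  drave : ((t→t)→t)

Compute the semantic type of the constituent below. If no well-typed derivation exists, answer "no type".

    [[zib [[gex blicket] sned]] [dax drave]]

e

[gex blicket]: (e→e) applied to e yields e.
[[gex blicket] sned]: (e→(t→(e→e))) applied to e yields (t→(e→e)).
[zib [[gex blicket] sned]]: (t→(e→e)) applied to t yields (e→e).
[dax drave]: (((t→t)→t)→e) applied to ((t→t)→t) yields e.
[[zib [[gex blicket] sned]] [dax drave]]: (e→e) applied to e yields e.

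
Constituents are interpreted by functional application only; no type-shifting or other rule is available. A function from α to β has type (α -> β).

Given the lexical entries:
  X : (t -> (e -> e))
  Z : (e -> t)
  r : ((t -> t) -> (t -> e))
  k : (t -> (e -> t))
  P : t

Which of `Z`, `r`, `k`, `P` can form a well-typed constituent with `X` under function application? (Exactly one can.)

P

Z : (e -> t) — does not combine with X.
r : ((t -> t) -> (t -> e)) — does not combine with X.
k : (t -> (e -> t)) — does not combine with X.
P — combines: X : (t -> (e -> e)) takes P : t as argument, giving (e -> e).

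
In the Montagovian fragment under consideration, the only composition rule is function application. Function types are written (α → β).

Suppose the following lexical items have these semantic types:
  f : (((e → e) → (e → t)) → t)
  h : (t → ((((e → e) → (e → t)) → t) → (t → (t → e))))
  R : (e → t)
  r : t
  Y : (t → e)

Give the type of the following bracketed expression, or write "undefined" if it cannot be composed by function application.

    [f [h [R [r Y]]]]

(t → (t → e))

[r Y]: functor Y : (t → e), argument r : t; result e.
[R [r Y]]: functor R : (e → t), argument [r Y] : e; result t.
[h [R [r Y]]]: functor h : (t → ((((e → e) → (e → t)) → t) → (t → (t → e)))), argument [R [r Y]] : t; result ((((e → e) → (e → t)) → t) → (t → (t → e))).
[f [h [R [r Y]]]]: functor [h [R [r Y]]] : ((((e → e) → (e → t)) → t) → (t → (t → e))), argument f : (((e → e) → (e → t)) → t); result (t → (t → e)).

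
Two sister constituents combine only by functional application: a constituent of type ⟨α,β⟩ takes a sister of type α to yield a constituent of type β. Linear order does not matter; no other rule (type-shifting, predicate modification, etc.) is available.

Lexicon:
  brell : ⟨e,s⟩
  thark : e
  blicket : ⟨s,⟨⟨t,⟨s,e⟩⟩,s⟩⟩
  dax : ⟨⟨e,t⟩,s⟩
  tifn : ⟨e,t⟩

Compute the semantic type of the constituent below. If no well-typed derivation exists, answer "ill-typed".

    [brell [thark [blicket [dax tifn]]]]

ill-typed

[dax tifn]: dax is ⟨⟨e,t⟩,s⟩, tifn is ⟨e,t⟩; result s.
[blicket [dax tifn]]: blicket is ⟨s,⟨⟨t,⟨s,e⟩⟩,s⟩⟩, [dax tifn] is s; result ⟨⟨t,⟨s,e⟩⟩,s⟩.
[thark [blicket [dax tifn]]]: e and ⟨⟨t,⟨s,e⟩⟩,s⟩ cannot combine by function application — type clash.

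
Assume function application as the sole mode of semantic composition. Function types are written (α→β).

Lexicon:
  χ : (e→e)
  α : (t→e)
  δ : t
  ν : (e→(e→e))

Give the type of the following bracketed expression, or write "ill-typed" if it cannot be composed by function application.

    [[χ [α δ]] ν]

At [α δ], α : (t→e) takes δ : t, giving e.
At [χ [α δ]], χ : (e→e) takes [α δ] : e, giving e.
At [[χ [α δ]] ν], ν : (e→(e→e)) takes [χ [α δ]] : e, giving (e→e).

(e→e)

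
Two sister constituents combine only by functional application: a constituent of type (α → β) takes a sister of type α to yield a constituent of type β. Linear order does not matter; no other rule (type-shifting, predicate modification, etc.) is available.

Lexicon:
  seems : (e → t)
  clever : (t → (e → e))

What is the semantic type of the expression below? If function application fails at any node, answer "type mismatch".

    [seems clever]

type mismatch

[seems clever]: (e → t) with (t → (e → e)) — neither is a function whose domain matches the other; composition fails here.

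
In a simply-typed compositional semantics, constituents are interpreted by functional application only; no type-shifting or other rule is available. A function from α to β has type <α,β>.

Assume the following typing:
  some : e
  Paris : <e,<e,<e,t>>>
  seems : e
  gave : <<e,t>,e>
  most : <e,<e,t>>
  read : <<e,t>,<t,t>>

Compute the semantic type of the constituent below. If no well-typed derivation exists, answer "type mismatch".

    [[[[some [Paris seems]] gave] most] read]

<t,t>

[Paris seems] — Paris of type <e,<e,<e,t>>> combines with seems of type e: type <e,<e,t>>.
[some [Paris seems]] — [Paris seems] of type <e,<e,t>> combines with some of type e: type <e,t>.
[[some [Paris seems]] gave] — gave of type <<e,t>,e> combines with [some [Paris seems]] of type <e,t>: type e.
[[[some [Paris seems]] gave] most] — most of type <e,<e,t>> combines with [[some [Paris seems]] gave] of type e: type <e,t>.
[[[[some [Paris seems]] gave] most] read] — read of type <<e,t>,<t,t>> combines with [[[some [Paris seems]] gave] most] of type <e,t>: type <t,t>.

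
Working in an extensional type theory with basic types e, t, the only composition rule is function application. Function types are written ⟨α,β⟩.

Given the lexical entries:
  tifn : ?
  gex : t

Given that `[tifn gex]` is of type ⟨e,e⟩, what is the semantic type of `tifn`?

⟨t,⟨e,e⟩⟩

[tifn gex] must have type ⟨e,e⟩. The sister gex has type t; that is not a function onto ⟨e,e⟩, so tifn must be the functor, of type ⟨t,⟨e,e⟩⟩.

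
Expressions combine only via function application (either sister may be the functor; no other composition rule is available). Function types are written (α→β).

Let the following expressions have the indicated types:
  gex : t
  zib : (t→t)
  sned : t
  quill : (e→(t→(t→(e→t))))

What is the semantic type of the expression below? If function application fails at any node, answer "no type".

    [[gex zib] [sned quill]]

no type

[gex zib] — zib of type (t→t) combines with gex of type t: type t.
At [sned quill]: neither t nor (e→(t→(t→(e→t)))) can take the other as argument; the node is ill-typed.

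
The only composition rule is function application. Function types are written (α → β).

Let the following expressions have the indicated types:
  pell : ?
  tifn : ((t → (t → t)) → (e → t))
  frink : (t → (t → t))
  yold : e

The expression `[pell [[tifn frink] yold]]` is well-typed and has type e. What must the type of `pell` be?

(t → e)

For [pell [[tifn frink] yold]] to have type e with [[tifn frink] yold] of type t, pell must be the function: pell : (t → e).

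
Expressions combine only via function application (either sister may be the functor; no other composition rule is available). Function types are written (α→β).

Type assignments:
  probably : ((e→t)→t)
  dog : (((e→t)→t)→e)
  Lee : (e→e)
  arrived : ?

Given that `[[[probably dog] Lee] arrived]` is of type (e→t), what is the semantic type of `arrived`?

(e→(e→t))

[[[probably dog] Lee] arrived] is required to be (e→t). [[probably dog] Lee] : e cannot yield (e→t) as functor, so arrived : (e→(e→t)).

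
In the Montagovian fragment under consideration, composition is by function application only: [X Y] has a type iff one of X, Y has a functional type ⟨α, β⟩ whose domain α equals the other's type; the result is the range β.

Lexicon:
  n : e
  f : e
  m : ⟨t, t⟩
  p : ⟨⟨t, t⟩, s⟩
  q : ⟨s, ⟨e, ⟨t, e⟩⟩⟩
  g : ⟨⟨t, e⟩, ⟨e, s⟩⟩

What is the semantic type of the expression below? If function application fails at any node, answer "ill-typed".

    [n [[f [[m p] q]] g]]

s

[m p]: functor p : ⟨⟨t, t⟩, s⟩, argument m : ⟨t, t⟩; result s.
[[m p] q]: functor q : ⟨s, ⟨e, ⟨t, e⟩⟩⟩, argument [m p] : s; result ⟨e, ⟨t, e⟩⟩.
[f [[m p] q]]: functor [[m p] q] : ⟨e, ⟨t, e⟩⟩, argument f : e; result ⟨t, e⟩.
[[f [[m p] q]] g]: functor g : ⟨⟨t, e⟩, ⟨e, s⟩⟩, argument [f [[m p] q]] : ⟨t, e⟩; result ⟨e, s⟩.
[n [[f [[m p] q]] g]]: functor [[f [[m p] q]] g] : ⟨e, s⟩, argument n : e; result s.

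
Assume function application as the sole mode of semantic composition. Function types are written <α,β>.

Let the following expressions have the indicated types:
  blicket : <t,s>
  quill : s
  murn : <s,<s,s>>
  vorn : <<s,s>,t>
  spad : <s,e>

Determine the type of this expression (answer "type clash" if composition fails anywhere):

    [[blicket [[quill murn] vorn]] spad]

[quill murn]: <s,<s,s>> applied to s yields <s,s>.
[[quill murn] vorn]: <<s,s>,t> applied to <s,s> yields t.
[blicket [[quill murn] vorn]]: <t,s> applied to t yields s.
[[blicket [[quill murn] vorn]] spad]: <s,e> applied to s yields e.

e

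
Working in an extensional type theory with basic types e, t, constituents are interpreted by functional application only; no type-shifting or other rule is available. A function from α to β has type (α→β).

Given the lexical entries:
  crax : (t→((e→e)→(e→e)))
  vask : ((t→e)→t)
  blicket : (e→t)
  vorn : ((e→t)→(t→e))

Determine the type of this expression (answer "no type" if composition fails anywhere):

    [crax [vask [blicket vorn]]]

[blicket vorn] — vorn of type ((e→t)→(t→e)) combines with blicket of type (e→t): type (t→e).
[vask [blicket vorn]] — vask of type ((t→e)→t) combines with [blicket vorn] of type (t→e): type t.
[crax [vask [blicket vorn]]] — crax of type (t→((e→e)→(e→e))) combines with [vask [blicket vorn]] of type t: type ((e→e)→(e→e)).

((e→e)→(e→e))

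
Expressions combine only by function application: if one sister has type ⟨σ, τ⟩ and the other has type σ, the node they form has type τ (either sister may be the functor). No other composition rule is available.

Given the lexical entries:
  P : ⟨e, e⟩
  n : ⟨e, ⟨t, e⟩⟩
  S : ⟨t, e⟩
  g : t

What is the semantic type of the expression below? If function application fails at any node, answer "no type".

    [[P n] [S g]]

[P n]: ⟨e, e⟩ with ⟨e, ⟨t, e⟩⟩ — neither is a function whose domain matches the other; composition fails here.

no type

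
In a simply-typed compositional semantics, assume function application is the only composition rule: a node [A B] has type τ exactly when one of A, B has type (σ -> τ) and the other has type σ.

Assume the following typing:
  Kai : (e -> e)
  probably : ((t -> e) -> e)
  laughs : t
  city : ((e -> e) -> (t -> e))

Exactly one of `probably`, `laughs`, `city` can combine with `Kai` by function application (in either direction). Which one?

probably : ((t -> e) -> e) — does not combine with Kai.
laughs : t — does not combine with Kai.
city — combines: city : ((e -> e) -> (t -> e)) takes Kai : (e -> e) as argument, giving (t -> e).

city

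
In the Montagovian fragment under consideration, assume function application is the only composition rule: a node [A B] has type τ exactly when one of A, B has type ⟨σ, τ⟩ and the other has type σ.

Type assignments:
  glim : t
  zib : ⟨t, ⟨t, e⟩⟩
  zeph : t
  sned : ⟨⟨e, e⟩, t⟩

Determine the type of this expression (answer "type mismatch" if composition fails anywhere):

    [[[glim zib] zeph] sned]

type mismatch

[glim zib]: functor zib : ⟨t, ⟨t, e⟩⟩, argument glim : t; result ⟨t, e⟩.
[[glim zib] zeph]: functor [glim zib] : ⟨t, e⟩, argument zeph : t; result e.
At [[[glim zib] zeph] sned]: neither e nor ⟨⟨e, e⟩, t⟩ can take the other as argument; the node is ill-typed.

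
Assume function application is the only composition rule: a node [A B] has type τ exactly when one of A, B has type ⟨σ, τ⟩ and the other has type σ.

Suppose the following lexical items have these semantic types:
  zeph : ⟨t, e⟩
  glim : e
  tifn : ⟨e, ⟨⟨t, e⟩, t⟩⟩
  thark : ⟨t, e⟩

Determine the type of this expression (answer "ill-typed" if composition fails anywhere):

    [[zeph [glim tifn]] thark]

[glim tifn]: tifn is ⟨e, ⟨⟨t, e⟩, t⟩⟩, glim is e; result ⟨⟨t, e⟩, t⟩.
[zeph [glim tifn]]: [glim tifn] is ⟨⟨t, e⟩, t⟩, zeph is ⟨t, e⟩; result t.
[[zeph [glim tifn]] thark]: thark is ⟨t, e⟩, [zeph [glim tifn]] is t; result e.

e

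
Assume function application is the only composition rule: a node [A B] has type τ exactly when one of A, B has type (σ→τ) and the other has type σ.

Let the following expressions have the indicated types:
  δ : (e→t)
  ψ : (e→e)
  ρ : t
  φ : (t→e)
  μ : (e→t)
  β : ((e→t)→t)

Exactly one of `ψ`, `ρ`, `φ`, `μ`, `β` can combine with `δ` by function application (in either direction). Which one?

β

ψ : (e→e) — no; δ wants e, and ψ wants e.
ρ : t — no; δ wants e, and ρ wants nothing (atomic).
φ : (t→e) — no; δ wants e, and φ wants t.
μ : (e→t) — no; δ wants e, and μ wants e.
β — combines: β : ((e→t)→t) takes δ : (e→t) as argument, giving t.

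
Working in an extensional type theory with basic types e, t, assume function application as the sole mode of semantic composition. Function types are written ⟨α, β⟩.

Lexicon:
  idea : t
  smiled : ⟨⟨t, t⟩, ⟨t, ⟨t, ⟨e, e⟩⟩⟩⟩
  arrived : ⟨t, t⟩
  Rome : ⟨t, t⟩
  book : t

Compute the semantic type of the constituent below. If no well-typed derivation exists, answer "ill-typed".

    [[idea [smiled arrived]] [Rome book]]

At [smiled arrived], smiled : ⟨⟨t, t⟩, ⟨t, ⟨t, ⟨e, e⟩⟩⟩⟩ takes arrived : ⟨t, t⟩, giving ⟨t, ⟨t, ⟨e, e⟩⟩⟩.
At [idea [smiled arrived]], [smiled arrived] : ⟨t, ⟨t, ⟨e, e⟩⟩⟩ takes idea : t, giving ⟨t, ⟨e, e⟩⟩.
At [Rome book], Rome : ⟨t, t⟩ takes book : t, giving t.
At [[idea [smiled arrived]] [Rome book]], [idea [smiled arrived]] : ⟨t, ⟨e, e⟩⟩ takes [Rome book] : t, giving ⟨e, e⟩.

⟨e, e⟩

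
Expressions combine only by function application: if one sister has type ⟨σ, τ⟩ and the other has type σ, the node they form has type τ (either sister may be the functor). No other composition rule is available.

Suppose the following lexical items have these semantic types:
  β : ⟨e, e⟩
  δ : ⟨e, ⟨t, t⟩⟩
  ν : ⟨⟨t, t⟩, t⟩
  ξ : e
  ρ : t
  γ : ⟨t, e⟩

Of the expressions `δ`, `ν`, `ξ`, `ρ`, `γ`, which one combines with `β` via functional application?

δ : ⟨e, ⟨t, t⟩⟩ — no; β wants e, and δ wants e.
ν : ⟨⟨t, t⟩, t⟩ — no; β wants e, and ν wants ⟨t, t⟩.
ξ — combines: β : ⟨e, e⟩ takes ξ : e as argument, giving e.
ρ : t — no; β wants e, and ρ wants nothing (atomic).
γ : ⟨t, e⟩ — no; β wants e, and γ wants t.

ξ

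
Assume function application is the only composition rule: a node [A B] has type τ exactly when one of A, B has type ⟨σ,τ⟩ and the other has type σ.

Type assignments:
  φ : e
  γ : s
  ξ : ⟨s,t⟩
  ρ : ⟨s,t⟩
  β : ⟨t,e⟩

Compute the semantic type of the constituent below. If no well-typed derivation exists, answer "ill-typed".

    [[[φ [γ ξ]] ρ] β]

[γ ξ]: functor ξ : ⟨s,t⟩, argument γ : s; result t.
[φ [γ ξ]]: e with t — neither is a function whose domain matches the other; composition fails here.

ill-typed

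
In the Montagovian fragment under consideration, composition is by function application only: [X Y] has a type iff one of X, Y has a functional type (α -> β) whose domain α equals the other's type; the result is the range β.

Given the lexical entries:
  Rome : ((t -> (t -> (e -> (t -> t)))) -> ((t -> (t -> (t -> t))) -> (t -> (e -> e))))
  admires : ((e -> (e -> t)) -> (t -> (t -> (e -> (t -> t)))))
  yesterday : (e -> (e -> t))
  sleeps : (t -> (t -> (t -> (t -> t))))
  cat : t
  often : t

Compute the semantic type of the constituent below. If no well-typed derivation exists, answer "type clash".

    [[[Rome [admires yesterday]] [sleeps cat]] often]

[admires yesterday]: functor admires : ((e -> (e -> t)) -> (t -> (t -> (e -> (t -> t))))), argument yesterday : (e -> (e -> t)); result (t -> (t -> (e -> (t -> t)))).
[Rome [admires yesterday]]: functor Rome : ((t -> (t -> (e -> (t -> t)))) -> ((t -> (t -> (t -> t))) -> (t -> (e -> e)))), argument [admires yesterday] : (t -> (t -> (e -> (t -> t)))); result ((t -> (t -> (t -> t))) -> (t -> (e -> e))).
[sleeps cat]: functor sleeps : (t -> (t -> (t -> (t -> t)))), argument cat : t; result (t -> (t -> (t -> t))).
[[Rome [admires yesterday]] [sleeps cat]]: functor [Rome [admires yesterday]] : ((t -> (t -> (t -> t))) -> (t -> (e -> e))), argument [sleeps cat] : (t -> (t -> (t -> t))); result (t -> (e -> e)).
[[[Rome [admires yesterday]] [sleeps cat]] often]: functor [[Rome [admires yesterday]] [sleeps cat]] : (t -> (e -> e)), argument often : t; result (e -> e).

(e -> e)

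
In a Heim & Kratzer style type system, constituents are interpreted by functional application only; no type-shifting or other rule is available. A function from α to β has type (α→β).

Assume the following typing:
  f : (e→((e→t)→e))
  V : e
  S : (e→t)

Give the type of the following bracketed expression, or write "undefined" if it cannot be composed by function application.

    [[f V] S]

e

[f V]: f is (e→((e→t)→e)), V is e; result ((e→t)→e).
[[f V] S]: [f V] is ((e→t)→e), S is (e→t); result e.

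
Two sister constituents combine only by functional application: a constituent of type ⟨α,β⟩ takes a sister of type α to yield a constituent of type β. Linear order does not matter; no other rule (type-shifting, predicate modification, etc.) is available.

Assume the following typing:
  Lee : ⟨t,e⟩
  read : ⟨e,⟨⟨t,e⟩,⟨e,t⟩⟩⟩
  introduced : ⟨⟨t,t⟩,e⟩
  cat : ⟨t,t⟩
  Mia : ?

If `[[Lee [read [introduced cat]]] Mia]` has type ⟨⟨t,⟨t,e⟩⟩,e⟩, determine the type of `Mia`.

At [[Lee [read [introduced cat]]] Mia] (required: ⟨⟨t,⟨t,e⟩⟩,e⟩): [Lee [read [introduced cat]]] is ⟨e,t⟩, which is not a function with range ⟨⟨t,⟨t,e⟩⟩,e⟩; hence Mia is the functor — type ⟨⟨e,t⟩,⟨⟨t,⟨t,e⟩⟩,e⟩⟩.

⟨⟨e,t⟩,⟨⟨t,⟨t,e⟩⟩,e⟩⟩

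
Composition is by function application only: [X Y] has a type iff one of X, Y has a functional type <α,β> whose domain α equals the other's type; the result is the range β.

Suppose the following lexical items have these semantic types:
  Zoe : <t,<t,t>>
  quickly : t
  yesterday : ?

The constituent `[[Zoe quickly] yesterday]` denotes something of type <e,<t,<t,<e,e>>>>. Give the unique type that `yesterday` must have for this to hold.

[[Zoe quickly] yesterday] must have type <e,<t,<t,<e,e>>>>. The sister [Zoe quickly] has type <t,t>; that is not a function onto <e,<t,<t,<e,e>>>>, so yesterday must be the functor, of type <<t,t>,<e,<t,<t,<e,e>>>>>.

<<t,t>,<e,<t,<t,<e,e>>>>>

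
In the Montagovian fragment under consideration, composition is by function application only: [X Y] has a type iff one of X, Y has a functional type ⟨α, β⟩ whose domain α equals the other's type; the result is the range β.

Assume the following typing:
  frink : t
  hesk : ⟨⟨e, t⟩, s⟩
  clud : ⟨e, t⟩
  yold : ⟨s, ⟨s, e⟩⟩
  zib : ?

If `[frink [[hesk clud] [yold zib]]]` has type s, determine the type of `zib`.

⟨⟨s, ⟨s, e⟩⟩, ⟨s, ⟨t, s⟩⟩⟩

[frink [[hesk clud] [yold zib]]] is required to be s. frink : t cannot yield s as functor, so [[hesk clud] [yold zib]] : ⟨t, s⟩.
[[hesk clud] [yold zib]] is required to be ⟨t, s⟩. [hesk clud] : s cannot yield ⟨t, s⟩ as functor, so [yold zib] : ⟨s, ⟨t, s⟩⟩.
[yold zib] is required to be ⟨s, ⟨t, s⟩⟩. yold : ⟨s, ⟨s, e⟩⟩ cannot yield ⟨s, ⟨t, s⟩⟩ as functor, so zib : ⟨⟨s, ⟨s, e⟩⟩, ⟨s, ⟨t, s⟩⟩⟩.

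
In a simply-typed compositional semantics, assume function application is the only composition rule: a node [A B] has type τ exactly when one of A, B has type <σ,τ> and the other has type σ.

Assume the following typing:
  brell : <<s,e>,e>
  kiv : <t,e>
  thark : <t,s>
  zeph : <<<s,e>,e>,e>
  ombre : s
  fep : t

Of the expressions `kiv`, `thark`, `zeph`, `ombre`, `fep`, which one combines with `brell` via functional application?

kiv : <t,e> — does not combine with brell.
thark : <t,s> — does not combine with brell.
zeph — combines: zeph : <<<s,e>,e>,e> takes brell : <<s,e>,e> as argument, giving e.
ombre : s — does not combine with brell.
fep : t — does not combine with brell.

zeph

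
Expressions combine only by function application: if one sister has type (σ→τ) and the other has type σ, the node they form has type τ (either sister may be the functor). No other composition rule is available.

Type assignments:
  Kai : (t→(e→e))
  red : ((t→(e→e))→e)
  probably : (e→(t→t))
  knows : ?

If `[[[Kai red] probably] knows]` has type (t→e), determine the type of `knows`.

For [[[Kai red] probably] knows] to have type (t→e) with [[Kai red] probably] of type (t→t), knows must be the function: knows : ((t→t)→(t→e)).

((t→t)→(t→e))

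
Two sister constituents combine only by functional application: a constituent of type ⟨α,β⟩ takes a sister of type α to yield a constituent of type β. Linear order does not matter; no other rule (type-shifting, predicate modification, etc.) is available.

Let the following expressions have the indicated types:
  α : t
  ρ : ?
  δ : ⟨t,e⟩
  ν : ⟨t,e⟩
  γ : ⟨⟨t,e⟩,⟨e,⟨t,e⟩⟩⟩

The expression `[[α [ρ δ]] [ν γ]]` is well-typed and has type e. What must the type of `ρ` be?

⟨⟨t,e⟩,⟨t,⟨⟨e,⟨t,e⟩⟩,e⟩⟩⟩

[[α [ρ δ]] [ν γ]] must have type e. The sister [ν γ] has type ⟨e,⟨t,e⟩⟩; that is not a function onto e, so [α [ρ δ]] must be the functor, of type ⟨⟨e,⟨t,e⟩⟩,e⟩.
[α [ρ δ]] must have type ⟨⟨e,⟨t,e⟩⟩,e⟩. The sister α has type t; that is not a function onto ⟨⟨e,⟨t,e⟩⟩,e⟩, so [ρ δ] must be the functor, of type ⟨t,⟨⟨e,⟨t,e⟩⟩,e⟩⟩.
[ρ δ] must have type ⟨t,⟨⟨e,⟨t,e⟩⟩,e⟩⟩. The sister δ has type ⟨t,e⟩; that is not a function onto ⟨t,⟨⟨e,⟨t,e⟩⟩,e⟩⟩, so ρ must be the functor, of type ⟨⟨t,e⟩,⟨t,⟨⟨e,⟨t,e⟩⟩,e⟩⟩⟩.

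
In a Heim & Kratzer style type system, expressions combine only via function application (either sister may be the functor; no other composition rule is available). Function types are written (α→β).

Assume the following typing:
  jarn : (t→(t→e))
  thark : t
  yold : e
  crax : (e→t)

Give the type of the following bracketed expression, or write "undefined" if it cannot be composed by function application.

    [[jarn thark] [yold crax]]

e

[jarn thark] — jarn of type (t→(t→e)) combines with thark of type t: type (t→e).
[yold crax] — crax of type (e→t) combines with yold of type e: type t.
[[jarn thark] [yold crax]] — [jarn thark] of type (t→e) combines with [yold crax] of type t: type e.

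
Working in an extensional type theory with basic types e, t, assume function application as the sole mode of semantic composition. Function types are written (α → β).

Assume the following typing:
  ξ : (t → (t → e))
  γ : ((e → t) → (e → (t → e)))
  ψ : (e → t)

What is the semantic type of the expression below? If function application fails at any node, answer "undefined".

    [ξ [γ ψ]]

undefined

[γ ψ]: ((e → t) → (e → (t → e))) applied to (e → t) yields (e → (t → e)).
[ξ [γ ψ]]: (t → (t → e)) with (e → (t → e)) — neither is a function whose domain matches the other; composition fails here.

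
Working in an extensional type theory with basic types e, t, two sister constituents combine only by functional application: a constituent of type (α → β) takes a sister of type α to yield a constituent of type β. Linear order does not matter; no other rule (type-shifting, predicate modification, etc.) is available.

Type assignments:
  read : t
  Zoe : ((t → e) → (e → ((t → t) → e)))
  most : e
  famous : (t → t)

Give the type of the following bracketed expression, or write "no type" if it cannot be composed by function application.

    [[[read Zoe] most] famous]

[read Zoe]: t with ((t → e) → (e → ((t → t) → e))) — neither is a function whose domain matches the other; composition fails here.

no type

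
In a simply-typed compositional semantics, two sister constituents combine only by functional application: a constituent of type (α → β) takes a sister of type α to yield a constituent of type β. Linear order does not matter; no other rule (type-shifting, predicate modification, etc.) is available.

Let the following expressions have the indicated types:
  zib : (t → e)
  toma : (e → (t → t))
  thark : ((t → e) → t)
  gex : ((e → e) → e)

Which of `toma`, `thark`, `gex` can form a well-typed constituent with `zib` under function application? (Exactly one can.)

toma : (e → (t → t)) — zib needs t; toma needs e; neither fits.
thark — combines: thark : ((t → e) → t) takes zib : (t → e) as argument, giving t.
gex : ((e → e) → e) — zib needs t; gex needs (e → e); neither fits.

thark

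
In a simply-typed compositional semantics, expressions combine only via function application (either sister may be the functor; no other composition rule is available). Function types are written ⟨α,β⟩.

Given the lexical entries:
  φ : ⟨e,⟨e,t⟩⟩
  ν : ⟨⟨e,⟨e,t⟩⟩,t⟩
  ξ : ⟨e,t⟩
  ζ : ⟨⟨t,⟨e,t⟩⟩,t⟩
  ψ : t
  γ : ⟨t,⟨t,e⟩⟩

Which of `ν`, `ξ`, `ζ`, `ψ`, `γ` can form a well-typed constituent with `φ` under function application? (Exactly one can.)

ν

ν — combines: ν : ⟨⟨e,⟨e,t⟩⟩,t⟩ takes φ : ⟨e,⟨e,t⟩⟩ as argument, giving t.
ξ : ⟨e,t⟩ — does not combine with φ.
ζ : ⟨⟨t,⟨e,t⟩⟩,t⟩ — does not combine with φ.
ψ : t — does not combine with φ.
γ : ⟨t,⟨t,e⟩⟩ — does not combine with φ.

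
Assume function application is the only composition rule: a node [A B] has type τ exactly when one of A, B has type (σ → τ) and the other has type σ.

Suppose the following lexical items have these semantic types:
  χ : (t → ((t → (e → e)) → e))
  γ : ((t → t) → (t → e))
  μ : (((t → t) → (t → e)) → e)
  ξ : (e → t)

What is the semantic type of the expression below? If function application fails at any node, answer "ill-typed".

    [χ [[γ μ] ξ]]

[γ μ] — μ of type (((t → t) → (t → e)) → e) combines with γ of type ((t → t) → (t → e)): type e.
[[γ μ] ξ] — ξ of type (e → t) combines with [γ μ] of type e: type t.
[χ [[γ μ] ξ]] — χ of type (t → ((t → (e → e)) → e)) combines with [[γ μ] ξ] of type t: type ((t → (e → e)) → e).

((t → (e → e)) → e)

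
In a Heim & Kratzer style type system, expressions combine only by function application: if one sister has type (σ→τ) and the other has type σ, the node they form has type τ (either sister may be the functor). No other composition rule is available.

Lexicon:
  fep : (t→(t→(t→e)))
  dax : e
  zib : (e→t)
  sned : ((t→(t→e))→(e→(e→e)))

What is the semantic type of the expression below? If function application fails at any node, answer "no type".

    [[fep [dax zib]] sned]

[dax zib]: (e→t) applied to e yields t.
[fep [dax zib]]: (t→(t→(t→e))) applied to t yields (t→(t→e)).
[[fep [dax zib]] sned]: ((t→(t→e))→(e→(e→e))) applied to (t→(t→e)) yields (e→(e→e)).

(e→(e→e))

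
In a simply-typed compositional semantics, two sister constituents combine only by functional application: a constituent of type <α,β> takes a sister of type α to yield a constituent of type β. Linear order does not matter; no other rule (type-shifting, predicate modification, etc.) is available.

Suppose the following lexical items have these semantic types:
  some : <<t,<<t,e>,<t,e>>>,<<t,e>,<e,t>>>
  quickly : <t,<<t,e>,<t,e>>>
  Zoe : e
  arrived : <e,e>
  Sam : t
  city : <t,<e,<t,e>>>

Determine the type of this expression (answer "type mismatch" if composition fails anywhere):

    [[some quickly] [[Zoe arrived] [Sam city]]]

<e,t>

[some quickly] — some of type <<t,<<t,e>,<t,e>>>,<<t,e>,<e,t>>> combines with quickly of type <t,<<t,e>,<t,e>>>: type <<t,e>,<e,t>>.
[Zoe arrived] — arrived of type <e,e> combines with Zoe of type e: type e.
[Sam city] — city of type <t,<e,<t,e>>> combines with Sam of type t: type <e,<t,e>>.
[[Zoe arrived] [Sam city]] — [Sam city] of type <e,<t,e>> combines with [Zoe arrived] of type e: type <t,e>.
[[some quickly] [[Zoe arrived] [Sam city]]] — [some quickly] of type <<t,e>,<e,t>> combines with [[Zoe arrived] [Sam city]] of type <t,e>: type <e,t>.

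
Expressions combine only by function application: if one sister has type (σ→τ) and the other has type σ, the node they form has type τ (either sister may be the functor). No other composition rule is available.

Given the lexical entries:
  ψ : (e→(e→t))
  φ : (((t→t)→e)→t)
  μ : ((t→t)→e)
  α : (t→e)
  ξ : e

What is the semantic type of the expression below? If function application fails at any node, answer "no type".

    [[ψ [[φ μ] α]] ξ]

t

[φ μ]: (((t→t)→e)→t) applied to ((t→t)→e) yields t.
[[φ μ] α]: (t→e) applied to t yields e.
[ψ [[φ μ] α]]: (e→(e→t)) applied to e yields (e→t).
[[ψ [[φ μ] α]] ξ]: (e→t) applied to e yields t.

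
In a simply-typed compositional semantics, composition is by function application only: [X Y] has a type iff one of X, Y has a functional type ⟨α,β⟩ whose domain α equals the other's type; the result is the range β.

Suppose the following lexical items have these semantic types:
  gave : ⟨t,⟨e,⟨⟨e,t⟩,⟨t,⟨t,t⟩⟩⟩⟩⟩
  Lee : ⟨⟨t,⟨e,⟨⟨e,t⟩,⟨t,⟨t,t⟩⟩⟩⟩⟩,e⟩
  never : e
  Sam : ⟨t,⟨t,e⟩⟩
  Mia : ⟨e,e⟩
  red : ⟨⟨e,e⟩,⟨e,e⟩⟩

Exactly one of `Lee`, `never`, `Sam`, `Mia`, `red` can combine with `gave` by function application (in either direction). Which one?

Lee — combines: Lee : ⟨⟨t,⟨e,⟨⟨e,t⟩,⟨t,⟨t,t⟩⟩⟩⟩⟩,e⟩ takes gave : ⟨t,⟨e,⟨⟨e,t⟩,⟨t,⟨t,t⟩⟩⟩⟩⟩ as argument, giving e.
never : e — no; gave wants t, and never wants nothing (atomic).
Sam : ⟨t,⟨t,e⟩⟩ — no; gave wants t, and Sam wants t.
Mia : ⟨e,e⟩ — no; gave wants t, and Mia wants e.
red : ⟨⟨e,e⟩,⟨e,e⟩⟩ — no; gave wants t, and red wants ⟨e,e⟩.

Lee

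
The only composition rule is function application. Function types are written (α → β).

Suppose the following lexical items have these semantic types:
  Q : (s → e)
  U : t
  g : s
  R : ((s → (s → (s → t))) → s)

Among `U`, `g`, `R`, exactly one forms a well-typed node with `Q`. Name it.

g

U : t — Q needs s; U needs nothing (atomic); neither fits.
g — combines: Q : (s → e) takes g : s as argument, giving e.
R : ((s → (s → (s → t))) → s) — Q needs s; R needs (s → (s → (s → t))); neither fits.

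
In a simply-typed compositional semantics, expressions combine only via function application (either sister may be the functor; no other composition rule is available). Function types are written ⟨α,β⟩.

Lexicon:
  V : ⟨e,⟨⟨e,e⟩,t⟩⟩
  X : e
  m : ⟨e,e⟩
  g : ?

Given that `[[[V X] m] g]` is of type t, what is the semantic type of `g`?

At [[[V X] m] g] (required: t): [[V X] m] is t, which is not a function with range t; hence g is the functor — type ⟨t,t⟩.

⟨t,t⟩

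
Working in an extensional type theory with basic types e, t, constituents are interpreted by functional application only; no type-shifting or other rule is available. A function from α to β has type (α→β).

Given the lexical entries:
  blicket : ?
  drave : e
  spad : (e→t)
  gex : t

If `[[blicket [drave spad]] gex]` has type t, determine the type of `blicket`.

(t→(t→t))

[[blicket [drave spad]] gex] is required to be t. gex : t cannot yield t as functor, so [blicket [drave spad]] : (t→t).
[blicket [drave spad]] is required to be (t→t). [drave spad] : t cannot yield (t→t) as functor, so blicket : (t→(t→t)).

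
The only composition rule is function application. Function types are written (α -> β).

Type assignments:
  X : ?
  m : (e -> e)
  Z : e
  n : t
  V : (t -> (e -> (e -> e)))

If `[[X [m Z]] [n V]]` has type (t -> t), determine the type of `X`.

For [[X [m Z]] [n V]] to have type (t -> t) with [n V] of type (e -> (e -> e)), [X [m Z]] must be the function: [X [m Z]] : ((e -> (e -> e)) -> (t -> t)).
For [X [m Z]] to have type ((e -> (e -> e)) -> (t -> t)) with [m Z] of type e, X must be the function: X : (e -> ((e -> (e -> e)) -> (t -> t))).

(e -> ((e -> (e -> e)) -> (t -> t)))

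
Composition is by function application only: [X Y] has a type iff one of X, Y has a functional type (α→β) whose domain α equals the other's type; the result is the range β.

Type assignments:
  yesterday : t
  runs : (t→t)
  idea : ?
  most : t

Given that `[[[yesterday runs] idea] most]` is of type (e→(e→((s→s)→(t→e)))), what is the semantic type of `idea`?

For [[[yesterday runs] idea] most] to have type (e→(e→((s→s)→(t→e)))) with most of type t, [[yesterday runs] idea] must be the function: [[yesterday runs] idea] : (t→(e→(e→((s→s)→(t→e))))).
For [[yesterday runs] idea] to have type (t→(e→(e→((s→s)→(t→e))))) with [yesterday runs] of type t, idea must be the function: idea : (t→(t→(e→(e→((s→s)→(t→e)))))).

(t→(t→(e→(e→((s→s)→(t→e))))))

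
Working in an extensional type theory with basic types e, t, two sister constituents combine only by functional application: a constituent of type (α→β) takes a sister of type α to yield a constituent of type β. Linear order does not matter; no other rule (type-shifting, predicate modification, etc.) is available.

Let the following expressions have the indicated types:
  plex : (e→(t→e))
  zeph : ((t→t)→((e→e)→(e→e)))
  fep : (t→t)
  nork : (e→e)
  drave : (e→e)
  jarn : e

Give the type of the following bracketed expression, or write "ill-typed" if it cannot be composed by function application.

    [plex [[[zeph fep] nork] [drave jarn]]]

At [zeph fep], zeph : ((t→t)→((e→e)→(e→e))) takes fep : (t→t), giving ((e→e)→(e→e)).
At [[zeph fep] nork], [zeph fep] : ((e→e)→(e→e)) takes nork : (e→e), giving (e→e).
At [drave jarn], drave : (e→e) takes jarn : e, giving e.
At [[[zeph fep] nork] [drave jarn]], [[zeph fep] nork] : (e→e) takes [drave jarn] : e, giving e.
At [plex [[[zeph fep] nork] [drave jarn]]], plex : (e→(t→e)) takes [[[zeph fep] nork] [drave jarn]] : e, giving (t→e).

(t→e)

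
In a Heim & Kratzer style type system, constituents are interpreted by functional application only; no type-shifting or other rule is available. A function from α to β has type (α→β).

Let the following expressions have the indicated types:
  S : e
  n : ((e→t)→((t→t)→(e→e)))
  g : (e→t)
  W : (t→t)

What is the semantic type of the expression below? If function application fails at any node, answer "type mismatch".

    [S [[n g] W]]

[n g]: functor n : ((e→t)→((t→t)→(e→e))), argument g : (e→t); result ((t→t)→(e→e)).
[[n g] W]: functor [n g] : ((t→t)→(e→e)), argument W : (t→t); result (e→e).
[S [[n g] W]]: functor [[n g] W] : (e→e), argument S : e; result e.

e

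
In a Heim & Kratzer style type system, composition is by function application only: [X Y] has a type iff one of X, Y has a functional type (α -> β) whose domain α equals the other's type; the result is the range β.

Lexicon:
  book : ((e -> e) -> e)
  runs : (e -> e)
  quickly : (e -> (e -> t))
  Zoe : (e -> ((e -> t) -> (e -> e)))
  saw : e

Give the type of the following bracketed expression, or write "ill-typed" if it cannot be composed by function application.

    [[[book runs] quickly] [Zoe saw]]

(e -> e)

[book runs] — book of type ((e -> e) -> e) combines with runs of type (e -> e): type e.
[[book runs] quickly] — quickly of type (e -> (e -> t)) combines with [book runs] of type e: type (e -> t).
[Zoe saw] — Zoe of type (e -> ((e -> t) -> (e -> e))) combines with saw of type e: type ((e -> t) -> (e -> e)).
[[[book runs] quickly] [Zoe saw]] — [Zoe saw] of type ((e -> t) -> (e -> e)) combines with [[book runs] quickly] of type (e -> t): type (e -> e).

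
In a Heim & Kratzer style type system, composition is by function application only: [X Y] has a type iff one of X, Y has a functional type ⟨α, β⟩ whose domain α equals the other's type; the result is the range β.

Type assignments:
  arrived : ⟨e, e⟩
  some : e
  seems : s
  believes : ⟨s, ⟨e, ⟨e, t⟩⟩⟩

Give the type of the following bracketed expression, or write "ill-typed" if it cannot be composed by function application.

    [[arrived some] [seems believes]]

[arrived some] — arrived of type ⟨e, e⟩ combines with some of type e: type e.
[seems believes] — believes of type ⟨s, ⟨e, ⟨e, t⟩⟩⟩ combines with seems of type s: type ⟨e, ⟨e, t⟩⟩.
[[arrived some] [seems believes]] — [seems believes] of type ⟨e, ⟨e, t⟩⟩ combines with [arrived some] of type e: type ⟨e, t⟩.

⟨e, t⟩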